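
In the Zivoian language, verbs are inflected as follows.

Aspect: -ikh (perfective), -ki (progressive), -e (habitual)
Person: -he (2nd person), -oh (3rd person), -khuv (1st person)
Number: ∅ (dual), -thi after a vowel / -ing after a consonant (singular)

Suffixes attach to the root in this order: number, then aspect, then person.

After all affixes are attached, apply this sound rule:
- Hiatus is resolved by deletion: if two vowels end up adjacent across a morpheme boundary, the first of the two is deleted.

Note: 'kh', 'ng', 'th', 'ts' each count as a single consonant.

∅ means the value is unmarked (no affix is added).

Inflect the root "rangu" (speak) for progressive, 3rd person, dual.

rangukoh

number = dual: zero marking, form stays rangu.
Attach aspect progressive -ki → ranguki.
Attach person 3rd person -oh → rangukioh.
Apply vowel deletion: rangukioh → rangukoh.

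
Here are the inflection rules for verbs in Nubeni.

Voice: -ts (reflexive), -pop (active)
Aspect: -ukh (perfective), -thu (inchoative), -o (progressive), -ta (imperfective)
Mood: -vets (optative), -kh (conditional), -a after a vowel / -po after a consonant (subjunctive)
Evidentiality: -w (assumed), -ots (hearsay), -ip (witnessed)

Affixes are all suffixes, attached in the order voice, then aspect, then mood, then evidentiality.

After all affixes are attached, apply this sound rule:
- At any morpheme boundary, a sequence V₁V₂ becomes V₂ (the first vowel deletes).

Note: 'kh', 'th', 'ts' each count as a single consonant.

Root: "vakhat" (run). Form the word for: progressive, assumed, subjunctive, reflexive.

Attach voice reflexive -ts → vakhatts.
Attach aspect progressive -o → vakhattso.
Attach mood subjunctive -a (after vowel 'o') → vakhattsoa.
Attach evidentiality assumed -w → vakhattsoaw.
Apply vowel deletion: vakhattsoaw → vakhattsaw.

vakhattsaw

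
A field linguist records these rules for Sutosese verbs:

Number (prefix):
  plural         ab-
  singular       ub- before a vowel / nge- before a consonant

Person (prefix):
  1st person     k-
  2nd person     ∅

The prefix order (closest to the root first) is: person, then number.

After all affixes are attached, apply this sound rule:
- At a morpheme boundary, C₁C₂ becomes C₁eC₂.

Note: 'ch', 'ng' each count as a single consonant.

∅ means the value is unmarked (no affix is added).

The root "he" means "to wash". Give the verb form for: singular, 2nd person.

ngehe

person = 2nd person: zero marking, form stays he.
Attach number singular nge- (before consonant 'h') → ngehe.
Epenthesis: no change.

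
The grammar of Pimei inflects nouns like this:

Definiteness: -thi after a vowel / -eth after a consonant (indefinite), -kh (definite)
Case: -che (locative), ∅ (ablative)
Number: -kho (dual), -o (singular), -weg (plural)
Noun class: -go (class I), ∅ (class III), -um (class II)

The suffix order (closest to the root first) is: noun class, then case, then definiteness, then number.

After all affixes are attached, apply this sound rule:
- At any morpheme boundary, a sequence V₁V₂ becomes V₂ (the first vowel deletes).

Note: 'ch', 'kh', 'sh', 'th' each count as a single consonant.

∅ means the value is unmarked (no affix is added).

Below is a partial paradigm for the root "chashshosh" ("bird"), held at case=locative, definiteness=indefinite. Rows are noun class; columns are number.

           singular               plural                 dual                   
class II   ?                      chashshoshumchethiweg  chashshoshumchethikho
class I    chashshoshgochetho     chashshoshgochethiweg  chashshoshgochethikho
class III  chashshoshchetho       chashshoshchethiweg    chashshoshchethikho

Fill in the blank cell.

chashshoshumchetho

Attach noun class class II -um → chashshoshum.
Attach case locative -che → chashshoshumche.
Attach definiteness indefinite -thi (after vowel 'e') → chashshoshumchethi.
Attach number singular -o → chashshoshumchethio.
Apply vowel deletion: chashshoshumchethio → chashshoshumchetho.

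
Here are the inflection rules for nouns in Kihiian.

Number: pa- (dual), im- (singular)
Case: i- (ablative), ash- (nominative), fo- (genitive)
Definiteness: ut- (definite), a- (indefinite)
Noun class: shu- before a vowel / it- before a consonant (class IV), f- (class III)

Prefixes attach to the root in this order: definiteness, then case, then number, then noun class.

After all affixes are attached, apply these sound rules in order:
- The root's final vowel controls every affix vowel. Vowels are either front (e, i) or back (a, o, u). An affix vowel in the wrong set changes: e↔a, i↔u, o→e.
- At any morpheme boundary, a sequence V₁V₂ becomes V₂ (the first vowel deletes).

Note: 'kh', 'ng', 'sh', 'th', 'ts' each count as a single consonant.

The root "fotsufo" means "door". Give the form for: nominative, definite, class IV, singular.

Attach definiteness definite ut- → utfotsufo.
Attach case nominative ash- → ashutfotsufo.
Attach number singular im- → imashutfotsufo.
Attach noun class class IV shu- (before vowel 'i') → shuimashutfotsufo.
Apply vowel harmony: shuimashutfotsufo → shuumashutfotsufo.
Apply vowel deletion: shuumashutfotsufo → shumashutfotsufo.

shumashutfotsufo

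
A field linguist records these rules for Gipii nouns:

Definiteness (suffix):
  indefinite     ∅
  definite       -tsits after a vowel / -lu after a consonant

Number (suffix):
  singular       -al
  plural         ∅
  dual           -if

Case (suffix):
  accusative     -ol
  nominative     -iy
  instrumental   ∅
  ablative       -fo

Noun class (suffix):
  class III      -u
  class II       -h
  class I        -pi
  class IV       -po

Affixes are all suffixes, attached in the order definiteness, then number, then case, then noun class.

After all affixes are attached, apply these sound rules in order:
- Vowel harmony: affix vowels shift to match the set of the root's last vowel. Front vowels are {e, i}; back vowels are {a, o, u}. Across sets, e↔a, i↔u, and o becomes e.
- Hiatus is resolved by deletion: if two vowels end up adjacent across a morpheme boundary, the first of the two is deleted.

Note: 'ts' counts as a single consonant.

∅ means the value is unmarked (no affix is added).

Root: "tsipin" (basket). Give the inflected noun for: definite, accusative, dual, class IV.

tsipinlifelpe

Attach definiteness definite -lu (after consonant 'n') → tsipinlu.
Attach number dual -if → tsipinluif.
Attach case accusative -ol → tsipinluifol.
Attach noun class class IV -po → tsipinluifolpo.
Apply vowel harmony: tsipinluifolpo → tsipinliifelpe.
Apply vowel deletion: tsipinliifelpe → tsipinlifelpe.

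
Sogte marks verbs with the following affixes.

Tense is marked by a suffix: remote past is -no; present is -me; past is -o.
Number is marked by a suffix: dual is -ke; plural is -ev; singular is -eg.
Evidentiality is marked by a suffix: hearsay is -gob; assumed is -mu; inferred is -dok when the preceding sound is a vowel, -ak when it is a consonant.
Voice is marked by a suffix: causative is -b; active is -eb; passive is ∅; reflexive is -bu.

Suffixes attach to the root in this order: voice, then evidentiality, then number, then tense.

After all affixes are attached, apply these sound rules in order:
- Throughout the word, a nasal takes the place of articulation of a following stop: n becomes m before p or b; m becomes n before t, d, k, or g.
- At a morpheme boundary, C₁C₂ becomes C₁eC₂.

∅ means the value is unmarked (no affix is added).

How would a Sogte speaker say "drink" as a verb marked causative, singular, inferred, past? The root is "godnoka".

godnokabakego

Attach voice causative -b → godnokab.
Attach evidentiality inferred -ak (after consonant 'b') → godnokabak.
Attach number singular -eg → godnokabakeg.
Attach tense past -o → godnokabakego.
Nasal assimilation: no change.
Epenthesis: no change.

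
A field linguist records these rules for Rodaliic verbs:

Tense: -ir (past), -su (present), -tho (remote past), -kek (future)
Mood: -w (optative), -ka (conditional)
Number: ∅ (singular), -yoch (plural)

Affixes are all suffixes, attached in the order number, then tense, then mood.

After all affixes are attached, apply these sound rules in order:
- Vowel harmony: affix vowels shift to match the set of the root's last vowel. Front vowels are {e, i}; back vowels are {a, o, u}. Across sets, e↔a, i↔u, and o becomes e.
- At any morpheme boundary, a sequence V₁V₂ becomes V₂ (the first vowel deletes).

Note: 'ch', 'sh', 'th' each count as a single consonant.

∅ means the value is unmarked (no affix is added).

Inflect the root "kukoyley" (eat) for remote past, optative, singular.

kukoyleythew

number = singular: zero marking, form stays kukoyley.
Attach tense remote past -tho → kukoyleytho.
Attach mood optative -w → kukoyleythow.
Apply vowel harmony: kukoyleythow → kukoyleythew.
Vowel deletion: no change.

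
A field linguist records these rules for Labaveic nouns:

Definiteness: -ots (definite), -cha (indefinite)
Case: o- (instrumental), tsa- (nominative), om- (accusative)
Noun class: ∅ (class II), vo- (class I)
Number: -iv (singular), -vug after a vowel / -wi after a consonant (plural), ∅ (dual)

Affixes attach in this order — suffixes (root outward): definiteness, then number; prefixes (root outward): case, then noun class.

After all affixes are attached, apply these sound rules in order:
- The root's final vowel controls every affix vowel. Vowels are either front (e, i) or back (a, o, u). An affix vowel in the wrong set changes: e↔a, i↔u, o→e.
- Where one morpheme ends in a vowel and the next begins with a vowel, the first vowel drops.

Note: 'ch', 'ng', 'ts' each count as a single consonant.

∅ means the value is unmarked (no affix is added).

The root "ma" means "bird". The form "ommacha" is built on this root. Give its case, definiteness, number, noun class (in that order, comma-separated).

Segment: om-ma-cha.
case: om- → accusative.
definiteness: -cha → indefinite.
number: ∅ → dual.
noun class: ∅ → class II.

accusative, indefinite, dual, class II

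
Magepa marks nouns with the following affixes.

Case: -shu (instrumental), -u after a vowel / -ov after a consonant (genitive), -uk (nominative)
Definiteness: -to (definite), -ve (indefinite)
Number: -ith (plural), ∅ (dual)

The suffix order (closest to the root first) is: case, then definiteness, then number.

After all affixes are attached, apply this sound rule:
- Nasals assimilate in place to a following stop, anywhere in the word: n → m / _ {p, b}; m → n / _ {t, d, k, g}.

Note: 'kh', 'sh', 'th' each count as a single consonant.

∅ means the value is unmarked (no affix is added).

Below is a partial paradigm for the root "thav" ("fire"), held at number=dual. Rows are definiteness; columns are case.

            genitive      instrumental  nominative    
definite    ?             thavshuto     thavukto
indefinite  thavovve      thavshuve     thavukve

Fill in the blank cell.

thavovto

Attach case genitive -ov (after consonant 'v') → thavov.
Attach definiteness definite -to → thavovto.
number = dual: zero marking, form stays thavovto.
Nasal assimilation: no change.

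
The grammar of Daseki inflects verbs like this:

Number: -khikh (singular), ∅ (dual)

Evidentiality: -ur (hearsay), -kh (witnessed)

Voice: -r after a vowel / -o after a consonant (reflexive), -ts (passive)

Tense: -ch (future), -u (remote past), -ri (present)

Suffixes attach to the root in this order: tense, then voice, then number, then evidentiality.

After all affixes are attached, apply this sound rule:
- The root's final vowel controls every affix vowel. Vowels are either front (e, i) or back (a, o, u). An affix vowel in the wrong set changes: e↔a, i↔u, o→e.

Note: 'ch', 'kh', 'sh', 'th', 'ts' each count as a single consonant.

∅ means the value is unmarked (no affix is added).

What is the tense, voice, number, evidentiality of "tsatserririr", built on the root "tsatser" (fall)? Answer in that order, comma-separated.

Segment: tsatser-ri-r-ur.
tense: -ri → present.
voice: -r/o → reflexive.
number: ∅ → dual.
evidentiality: -ur → hearsay.

present, reflexive, dual, hearsay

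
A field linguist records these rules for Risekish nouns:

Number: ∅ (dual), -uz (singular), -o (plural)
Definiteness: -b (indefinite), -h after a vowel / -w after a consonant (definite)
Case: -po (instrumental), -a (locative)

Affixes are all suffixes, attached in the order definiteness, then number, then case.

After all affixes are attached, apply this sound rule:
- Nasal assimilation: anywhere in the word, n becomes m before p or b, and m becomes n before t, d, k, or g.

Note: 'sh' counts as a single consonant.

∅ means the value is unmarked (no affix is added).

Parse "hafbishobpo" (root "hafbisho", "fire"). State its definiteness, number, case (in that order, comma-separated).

Segment: hafbisho-b-po.
definiteness: -b → indefinite.
number: ∅ → dual.
case: -po → instrumental.

indefinite, dual, instrumental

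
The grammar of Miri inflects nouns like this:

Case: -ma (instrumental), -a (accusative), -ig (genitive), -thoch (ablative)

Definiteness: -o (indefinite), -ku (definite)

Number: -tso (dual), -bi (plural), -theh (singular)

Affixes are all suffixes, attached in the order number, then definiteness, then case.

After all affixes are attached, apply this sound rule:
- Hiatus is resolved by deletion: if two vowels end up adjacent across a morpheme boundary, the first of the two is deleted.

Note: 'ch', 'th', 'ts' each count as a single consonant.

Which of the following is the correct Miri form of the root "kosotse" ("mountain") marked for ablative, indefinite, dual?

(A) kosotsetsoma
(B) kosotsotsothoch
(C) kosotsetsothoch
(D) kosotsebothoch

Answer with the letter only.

Attach number dual -tso → kosotsetso.
Attach definiteness indefinite -o → kosotsetsoo.
Attach case ablative -thoch → kosotsetsoothoch.
Apply vowel deletion: kosotsetsoothoch → kosotsetsothoch.
So the correct form is kosotsetsothoch, option (C).
(D) kosotsebothoch is wrong: it uses plural instead of dual for number.
(A) kosotsetsoma is wrong: it uses instrumental instead of ablative for case.
(B) kosotsotsothoch is wrong: it has the affixes in the wrong order.

C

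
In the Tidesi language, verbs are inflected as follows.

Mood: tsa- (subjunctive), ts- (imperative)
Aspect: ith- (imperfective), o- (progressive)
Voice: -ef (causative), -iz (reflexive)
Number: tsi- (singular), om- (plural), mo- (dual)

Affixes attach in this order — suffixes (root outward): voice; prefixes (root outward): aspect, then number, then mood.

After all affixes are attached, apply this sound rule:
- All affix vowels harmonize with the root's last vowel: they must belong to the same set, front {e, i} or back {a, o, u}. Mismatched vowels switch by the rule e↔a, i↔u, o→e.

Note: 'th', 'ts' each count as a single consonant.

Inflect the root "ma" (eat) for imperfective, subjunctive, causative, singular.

tsatsuuthmaaf

Attach aspect imperfective ith- → ithma.
Attach number singular tsi- → tsiithma.
Attach mood subjunctive tsa- → tsatsiithma.
Attach voice causative -ef → tsatsiithmaef.
Apply vowel harmony: tsatsiithmaef → tsatsuuthmaaf.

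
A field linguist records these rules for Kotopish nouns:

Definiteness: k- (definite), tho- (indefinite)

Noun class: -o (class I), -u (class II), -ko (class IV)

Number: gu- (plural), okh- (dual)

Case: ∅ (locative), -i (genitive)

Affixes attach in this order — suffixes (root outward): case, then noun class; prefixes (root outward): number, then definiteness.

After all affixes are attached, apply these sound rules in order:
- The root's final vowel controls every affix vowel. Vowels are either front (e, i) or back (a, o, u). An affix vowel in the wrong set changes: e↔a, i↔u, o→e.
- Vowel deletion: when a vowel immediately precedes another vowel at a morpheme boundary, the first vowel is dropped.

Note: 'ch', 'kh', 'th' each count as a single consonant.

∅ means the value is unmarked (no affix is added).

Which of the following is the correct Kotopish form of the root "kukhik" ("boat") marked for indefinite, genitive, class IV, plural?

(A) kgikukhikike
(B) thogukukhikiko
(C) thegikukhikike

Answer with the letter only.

Attach case genitive -i → kukhiki.
Attach number plural gu- → gukukhiki.
Attach noun class class IV -ko → gukukhikiko.
Attach definiteness indefinite tho- → thogukukhikiko.
Apply vowel harmony: thogukukhikiko → thegikukhikike.
Vowel deletion: no change.
So the correct form is thegikukhikike, option (C).
(B) thogukukhikiko is wrong: it fails to apply the sound rule(s).
(A) kgikukhikike is wrong: it uses definite instead of indefinite for definiteness.

C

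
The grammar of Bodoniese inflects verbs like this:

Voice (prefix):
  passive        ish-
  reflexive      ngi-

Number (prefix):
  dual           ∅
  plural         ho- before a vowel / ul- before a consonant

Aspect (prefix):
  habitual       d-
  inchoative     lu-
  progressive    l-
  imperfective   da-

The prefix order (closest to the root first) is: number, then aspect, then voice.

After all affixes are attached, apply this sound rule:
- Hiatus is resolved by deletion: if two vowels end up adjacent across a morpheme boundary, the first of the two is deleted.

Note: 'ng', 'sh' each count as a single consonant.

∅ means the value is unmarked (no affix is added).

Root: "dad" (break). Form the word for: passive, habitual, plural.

Attach number plural ul- (before consonant 'd') → uldad.
Attach aspect habitual d- → duldad.
Attach voice passive ish- → ishduldad.
Vowel deletion: no change.

ishduldad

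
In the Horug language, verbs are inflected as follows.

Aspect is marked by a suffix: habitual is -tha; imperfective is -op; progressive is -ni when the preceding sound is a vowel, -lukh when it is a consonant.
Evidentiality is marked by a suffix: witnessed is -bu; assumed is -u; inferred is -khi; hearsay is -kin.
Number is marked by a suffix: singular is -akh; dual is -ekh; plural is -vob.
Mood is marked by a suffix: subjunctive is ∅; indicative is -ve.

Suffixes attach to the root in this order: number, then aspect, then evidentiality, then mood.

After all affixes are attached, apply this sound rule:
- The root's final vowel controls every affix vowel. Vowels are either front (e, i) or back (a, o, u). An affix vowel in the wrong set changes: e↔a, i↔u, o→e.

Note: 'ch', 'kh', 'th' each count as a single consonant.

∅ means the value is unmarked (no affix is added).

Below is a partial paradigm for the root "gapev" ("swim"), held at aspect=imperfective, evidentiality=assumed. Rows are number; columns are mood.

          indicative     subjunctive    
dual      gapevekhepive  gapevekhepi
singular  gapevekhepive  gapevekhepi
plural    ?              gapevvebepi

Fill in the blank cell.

gapevvebepive

Attach number plural -vob → gapevvob.
Attach aspect imperfective -op → gapevvobop.
Attach evidentiality assumed -u → gapevvobopu.
Attach mood indicative -ve → gapevvobopuve.
Apply vowel harmony: gapevvobopuve → gapevvebepive.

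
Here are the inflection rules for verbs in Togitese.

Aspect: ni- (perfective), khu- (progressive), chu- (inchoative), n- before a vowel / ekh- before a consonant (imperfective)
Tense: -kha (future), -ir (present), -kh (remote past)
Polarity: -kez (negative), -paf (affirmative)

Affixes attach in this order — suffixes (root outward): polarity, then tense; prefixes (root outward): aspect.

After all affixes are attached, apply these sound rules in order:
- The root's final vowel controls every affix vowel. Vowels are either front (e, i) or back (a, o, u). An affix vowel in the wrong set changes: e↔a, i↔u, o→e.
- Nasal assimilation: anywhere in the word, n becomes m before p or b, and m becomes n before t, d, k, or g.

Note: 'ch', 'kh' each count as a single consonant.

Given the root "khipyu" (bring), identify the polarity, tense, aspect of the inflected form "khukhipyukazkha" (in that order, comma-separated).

Segment: khu-khipyu-kez-kha.
polarity: -kez → negative.
tense: -kha → future.
aspect: khu- → progressive.

negative, future, progressive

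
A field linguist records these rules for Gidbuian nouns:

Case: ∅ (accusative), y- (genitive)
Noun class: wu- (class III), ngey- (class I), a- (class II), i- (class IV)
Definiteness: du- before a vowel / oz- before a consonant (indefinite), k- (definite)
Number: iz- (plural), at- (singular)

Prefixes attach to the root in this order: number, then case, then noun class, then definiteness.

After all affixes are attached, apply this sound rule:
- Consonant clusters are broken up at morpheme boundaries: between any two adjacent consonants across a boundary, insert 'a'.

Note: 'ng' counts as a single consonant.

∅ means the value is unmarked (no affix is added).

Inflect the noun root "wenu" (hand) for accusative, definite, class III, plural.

Attach number plural iz- → izwenu.
case = accusative: zero marking, form stays izwenu.
Attach noun class class III wu- → wuizwenu.
Attach definiteness definite k- → kwuizwenu.
Apply epenthesis: kwuizwenu → kawuizawenu.

kawuizawenu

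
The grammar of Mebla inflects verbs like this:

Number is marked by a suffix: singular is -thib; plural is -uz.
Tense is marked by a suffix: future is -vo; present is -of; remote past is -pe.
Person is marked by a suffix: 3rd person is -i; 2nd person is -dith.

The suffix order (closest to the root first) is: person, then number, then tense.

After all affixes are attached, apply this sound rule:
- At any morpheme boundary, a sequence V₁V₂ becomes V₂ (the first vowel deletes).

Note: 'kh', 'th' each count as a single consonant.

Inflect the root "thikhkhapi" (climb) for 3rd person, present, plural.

thikhkhapuzof

Attach person 3rd person -i → thikhkhapii.
Attach number plural -uz → thikhkhapiiuz.
Attach tense present -of → thikhkhapiiuzof.
Apply vowel deletion: thikhkhapiiuzof → thikhkhapuzof.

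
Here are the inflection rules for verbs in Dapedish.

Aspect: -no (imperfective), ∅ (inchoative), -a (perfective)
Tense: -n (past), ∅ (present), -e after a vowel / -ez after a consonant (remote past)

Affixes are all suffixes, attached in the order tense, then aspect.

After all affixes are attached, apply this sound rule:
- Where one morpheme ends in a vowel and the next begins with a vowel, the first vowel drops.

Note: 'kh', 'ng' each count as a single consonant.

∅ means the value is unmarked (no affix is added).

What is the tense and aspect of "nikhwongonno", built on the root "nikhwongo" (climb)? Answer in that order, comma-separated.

past, imperfective

Segment: nikhwongo-n-no.
tense: -n → past.
aspect: -no → imperfective.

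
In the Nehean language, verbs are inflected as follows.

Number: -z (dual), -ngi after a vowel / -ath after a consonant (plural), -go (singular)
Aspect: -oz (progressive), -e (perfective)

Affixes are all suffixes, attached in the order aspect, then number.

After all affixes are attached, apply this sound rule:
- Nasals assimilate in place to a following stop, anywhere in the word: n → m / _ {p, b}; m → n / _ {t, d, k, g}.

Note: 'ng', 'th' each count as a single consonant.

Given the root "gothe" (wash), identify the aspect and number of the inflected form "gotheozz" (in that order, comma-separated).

Segment: gothe-oz-z.
aspect: -oz → progressive.
number: -z → dual.

progressive, dual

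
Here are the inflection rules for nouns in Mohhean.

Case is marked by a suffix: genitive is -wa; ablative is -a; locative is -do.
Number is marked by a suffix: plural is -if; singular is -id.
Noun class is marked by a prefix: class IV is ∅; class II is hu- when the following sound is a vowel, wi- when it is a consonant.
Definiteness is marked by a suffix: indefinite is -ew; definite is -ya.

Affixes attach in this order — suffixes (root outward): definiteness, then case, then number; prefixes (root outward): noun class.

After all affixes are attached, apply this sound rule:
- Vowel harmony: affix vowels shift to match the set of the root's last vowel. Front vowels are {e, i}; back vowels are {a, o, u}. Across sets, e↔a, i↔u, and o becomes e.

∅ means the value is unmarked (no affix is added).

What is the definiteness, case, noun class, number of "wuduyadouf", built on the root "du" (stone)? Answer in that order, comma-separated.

definite, locative, class II, plural

Segment: wi-du-ya-do-if.
definiteness: -ya → definite.
case: -do → locative.
noun class: hu/wi- → class II.
number: -if → plural.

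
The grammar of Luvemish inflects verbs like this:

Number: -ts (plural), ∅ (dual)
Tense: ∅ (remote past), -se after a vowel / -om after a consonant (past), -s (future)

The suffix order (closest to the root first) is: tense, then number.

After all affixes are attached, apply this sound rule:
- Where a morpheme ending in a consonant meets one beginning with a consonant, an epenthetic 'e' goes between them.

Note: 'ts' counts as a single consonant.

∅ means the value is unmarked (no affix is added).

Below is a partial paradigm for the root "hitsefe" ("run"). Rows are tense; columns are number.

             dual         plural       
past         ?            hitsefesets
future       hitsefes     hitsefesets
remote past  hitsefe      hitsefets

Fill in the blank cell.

hitsefese

Attach tense past -se (after vowel 'e') → hitsefese.
number = dual: zero marking, form stays hitsefese.
Epenthesis: no change.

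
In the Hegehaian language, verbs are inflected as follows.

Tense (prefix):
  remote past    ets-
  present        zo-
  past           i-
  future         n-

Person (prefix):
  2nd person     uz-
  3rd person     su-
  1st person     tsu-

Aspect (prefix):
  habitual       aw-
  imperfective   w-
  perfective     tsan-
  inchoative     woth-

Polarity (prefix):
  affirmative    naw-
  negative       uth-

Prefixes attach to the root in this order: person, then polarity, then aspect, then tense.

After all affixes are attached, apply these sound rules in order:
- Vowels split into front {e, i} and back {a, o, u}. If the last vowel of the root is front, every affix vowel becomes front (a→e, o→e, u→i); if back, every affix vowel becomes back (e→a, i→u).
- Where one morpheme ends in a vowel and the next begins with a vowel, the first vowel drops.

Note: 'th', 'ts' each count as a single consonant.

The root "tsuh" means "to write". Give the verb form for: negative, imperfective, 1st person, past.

Attach person 1st person tsu- → tsutsuh.
Attach polarity negative uth- → uthtsutsuh.
Attach aspect imperfective w- → wuthtsutsuh.
Attach tense past i- → iwuthtsutsuh.
Apply vowel harmony: iwuthtsutsuh → uwuthtsutsuh.
Vowel deletion: no change.

uwuthtsutsuh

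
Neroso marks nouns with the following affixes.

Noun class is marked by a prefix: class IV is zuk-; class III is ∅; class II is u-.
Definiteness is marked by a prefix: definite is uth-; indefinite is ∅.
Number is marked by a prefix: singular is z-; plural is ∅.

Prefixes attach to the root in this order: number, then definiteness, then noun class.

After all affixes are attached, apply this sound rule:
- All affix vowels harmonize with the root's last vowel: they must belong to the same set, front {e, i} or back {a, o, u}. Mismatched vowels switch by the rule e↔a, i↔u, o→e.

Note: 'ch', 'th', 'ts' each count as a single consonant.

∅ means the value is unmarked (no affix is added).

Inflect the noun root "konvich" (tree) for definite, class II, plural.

iithkonvich

number = plural: zero marking, form stays konvich.
Attach definiteness definite uth- → uthkonvich.
Attach noun class class II u- → uuthkonvich.
Apply vowel harmony: uuthkonvich → iithkonvich.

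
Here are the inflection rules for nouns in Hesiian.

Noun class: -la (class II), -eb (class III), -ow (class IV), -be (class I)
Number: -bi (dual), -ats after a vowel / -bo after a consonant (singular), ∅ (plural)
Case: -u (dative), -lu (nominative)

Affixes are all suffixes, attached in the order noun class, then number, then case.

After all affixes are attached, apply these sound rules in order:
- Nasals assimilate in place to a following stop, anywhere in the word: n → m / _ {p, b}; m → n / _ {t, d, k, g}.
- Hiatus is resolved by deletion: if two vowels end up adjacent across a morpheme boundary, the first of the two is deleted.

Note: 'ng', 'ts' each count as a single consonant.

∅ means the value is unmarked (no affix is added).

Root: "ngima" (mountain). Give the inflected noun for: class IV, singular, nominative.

ngimowbolu

Attach noun class class IV -ow → ngimaow.
Attach number singular -bo (after consonant 'w') → ngimaowbo.
Attach case nominative -lu → ngimaowbolu.
Nasal assimilation: no change.
Apply vowel deletion: ngimaowbolu → ngimowbolu.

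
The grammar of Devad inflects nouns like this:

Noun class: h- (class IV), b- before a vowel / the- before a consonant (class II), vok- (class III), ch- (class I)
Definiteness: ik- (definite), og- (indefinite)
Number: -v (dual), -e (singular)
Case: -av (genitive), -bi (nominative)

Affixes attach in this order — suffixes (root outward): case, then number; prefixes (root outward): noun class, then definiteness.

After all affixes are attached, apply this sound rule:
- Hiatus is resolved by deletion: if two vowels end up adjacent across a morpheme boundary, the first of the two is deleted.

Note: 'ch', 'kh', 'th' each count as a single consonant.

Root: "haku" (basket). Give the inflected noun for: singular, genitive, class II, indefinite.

Attach case genitive -av → hakuav.
Attach number singular -e → hakuave.
Attach noun class class II the- (before consonant 'h') → thehakuave.
Attach definiteness indefinite og- → ogthehakuave.
Apply vowel deletion: ogthehakuave → ogthehakave.

ogthehakave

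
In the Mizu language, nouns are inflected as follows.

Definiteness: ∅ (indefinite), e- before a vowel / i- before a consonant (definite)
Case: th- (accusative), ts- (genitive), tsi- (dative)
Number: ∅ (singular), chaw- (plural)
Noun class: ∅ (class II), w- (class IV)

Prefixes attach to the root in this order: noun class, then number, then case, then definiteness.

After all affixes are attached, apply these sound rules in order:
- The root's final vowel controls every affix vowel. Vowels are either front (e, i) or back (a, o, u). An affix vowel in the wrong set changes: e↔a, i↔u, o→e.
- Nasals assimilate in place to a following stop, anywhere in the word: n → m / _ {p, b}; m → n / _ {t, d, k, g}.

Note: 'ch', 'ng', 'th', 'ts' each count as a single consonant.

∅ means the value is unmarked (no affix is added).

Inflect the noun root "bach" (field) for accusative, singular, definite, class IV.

Attach noun class class IV w- → wbach.
number = singular: zero marking, form stays wbach.
Attach case accusative th- → thwbach.
Attach definiteness definite i- (before consonant 'th') → ithwbach.
Apply vowel harmony: ithwbach → uthwbach.
Nasal assimilation: no change.

uthwbach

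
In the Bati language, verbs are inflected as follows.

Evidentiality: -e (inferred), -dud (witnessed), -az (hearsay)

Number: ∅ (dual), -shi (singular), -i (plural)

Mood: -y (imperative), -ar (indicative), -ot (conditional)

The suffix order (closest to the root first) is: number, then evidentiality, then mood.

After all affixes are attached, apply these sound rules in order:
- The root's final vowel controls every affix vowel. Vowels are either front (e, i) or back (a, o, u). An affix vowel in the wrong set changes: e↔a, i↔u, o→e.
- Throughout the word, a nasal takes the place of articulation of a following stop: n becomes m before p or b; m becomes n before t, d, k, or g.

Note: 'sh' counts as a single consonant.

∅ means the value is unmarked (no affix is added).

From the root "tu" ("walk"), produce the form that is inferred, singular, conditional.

Attach number singular -shi → tushi.
Attach evidentiality inferred -e → tushie.
Attach mood conditional -ot → tushieot.
Apply vowel harmony: tushieot → tushuaot.
Nasal assimilation: no change.

tushuaot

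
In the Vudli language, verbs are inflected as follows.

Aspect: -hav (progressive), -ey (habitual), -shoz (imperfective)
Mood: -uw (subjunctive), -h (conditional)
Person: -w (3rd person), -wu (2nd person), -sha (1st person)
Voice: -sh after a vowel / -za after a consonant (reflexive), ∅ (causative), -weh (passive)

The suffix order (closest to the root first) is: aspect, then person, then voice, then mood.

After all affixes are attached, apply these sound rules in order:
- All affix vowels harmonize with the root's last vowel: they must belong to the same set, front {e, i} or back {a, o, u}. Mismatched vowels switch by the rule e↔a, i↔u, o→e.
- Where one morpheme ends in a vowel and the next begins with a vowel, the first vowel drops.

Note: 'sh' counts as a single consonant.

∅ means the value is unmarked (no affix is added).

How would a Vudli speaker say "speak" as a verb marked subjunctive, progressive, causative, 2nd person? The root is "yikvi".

Attach aspect progressive -hav → yikvihav.
Attach person 2nd person -wu → yikvihavwu.
voice = causative: zero marking, form stays yikvihavwu.
Attach mood subjunctive -uw → yikvihavwuuw.
Apply vowel harmony: yikvihavwuuw → yikvihevwiiw.
Apply vowel deletion: yikvihevwiiw → yikvihevwiw.

yikvihevwiw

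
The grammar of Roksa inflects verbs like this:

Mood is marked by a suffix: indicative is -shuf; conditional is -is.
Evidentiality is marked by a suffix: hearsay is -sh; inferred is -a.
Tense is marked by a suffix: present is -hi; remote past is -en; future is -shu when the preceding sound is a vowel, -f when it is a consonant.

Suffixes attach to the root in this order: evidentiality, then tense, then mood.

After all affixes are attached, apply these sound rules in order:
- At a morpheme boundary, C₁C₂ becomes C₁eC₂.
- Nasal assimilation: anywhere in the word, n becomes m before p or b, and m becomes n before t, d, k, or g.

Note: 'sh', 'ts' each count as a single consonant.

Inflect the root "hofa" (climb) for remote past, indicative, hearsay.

Attach evidentiality hearsay -sh → hofash.
Attach tense remote past -en → hofashen.
Attach mood indicative -shuf → hofashenshuf.
Apply epenthesis: hofashenshuf → hofasheneshuf.
Nasal assimilation: no change.

hofasheneshuf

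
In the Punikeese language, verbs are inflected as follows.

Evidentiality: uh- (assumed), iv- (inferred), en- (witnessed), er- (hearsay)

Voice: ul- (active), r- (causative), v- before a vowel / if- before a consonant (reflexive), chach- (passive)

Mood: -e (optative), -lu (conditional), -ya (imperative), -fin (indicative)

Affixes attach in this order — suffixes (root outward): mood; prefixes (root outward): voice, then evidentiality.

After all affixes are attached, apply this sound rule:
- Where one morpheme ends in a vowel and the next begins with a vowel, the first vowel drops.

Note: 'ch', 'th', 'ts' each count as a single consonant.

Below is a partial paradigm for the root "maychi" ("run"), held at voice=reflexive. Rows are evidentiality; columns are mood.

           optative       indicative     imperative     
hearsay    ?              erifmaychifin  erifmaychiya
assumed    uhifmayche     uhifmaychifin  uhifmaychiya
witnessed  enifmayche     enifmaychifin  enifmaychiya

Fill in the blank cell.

erifmayche

Attach voice reflexive if- (before consonant 'm') → ifmaychi.
Attach evidentiality hearsay er- → erifmaychi.
Attach mood optative -e → erifmaychie.
Apply vowel deletion: erifmaychie → erifmayche.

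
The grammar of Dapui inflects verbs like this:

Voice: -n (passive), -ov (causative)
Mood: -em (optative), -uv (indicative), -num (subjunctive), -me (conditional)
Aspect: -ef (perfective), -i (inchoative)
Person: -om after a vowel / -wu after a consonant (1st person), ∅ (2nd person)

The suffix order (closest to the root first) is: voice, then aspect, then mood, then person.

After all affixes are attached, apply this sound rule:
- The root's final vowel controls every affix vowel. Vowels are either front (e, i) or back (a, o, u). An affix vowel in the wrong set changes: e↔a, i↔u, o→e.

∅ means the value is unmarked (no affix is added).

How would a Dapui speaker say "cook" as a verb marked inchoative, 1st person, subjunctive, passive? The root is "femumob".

femumobnunumwu

Attach voice passive -n → femumobn.
Attach aspect inchoative -i → femumobni.
Attach mood subjunctive -num → femumobninum.
Attach person 1st person -wu (after consonant 'm') → femumobninumwu.
Apply vowel harmony: femumobninumwu → femumobnunumwu.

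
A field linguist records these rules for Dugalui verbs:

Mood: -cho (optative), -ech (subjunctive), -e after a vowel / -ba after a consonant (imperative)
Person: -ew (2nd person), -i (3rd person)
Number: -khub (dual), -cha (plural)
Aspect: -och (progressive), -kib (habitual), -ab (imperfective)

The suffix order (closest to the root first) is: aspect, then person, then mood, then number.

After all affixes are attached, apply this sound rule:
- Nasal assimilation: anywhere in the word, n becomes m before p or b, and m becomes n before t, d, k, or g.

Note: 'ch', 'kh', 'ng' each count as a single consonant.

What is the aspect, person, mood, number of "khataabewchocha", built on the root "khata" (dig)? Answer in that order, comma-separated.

Segment: khata-ab-ew-cho-cha.
aspect: -ab → imperfective.
person: -ew → 2nd person.
mood: -cho → optative.
number: -cha → plural.

imperfective, 2nd person, optative, plural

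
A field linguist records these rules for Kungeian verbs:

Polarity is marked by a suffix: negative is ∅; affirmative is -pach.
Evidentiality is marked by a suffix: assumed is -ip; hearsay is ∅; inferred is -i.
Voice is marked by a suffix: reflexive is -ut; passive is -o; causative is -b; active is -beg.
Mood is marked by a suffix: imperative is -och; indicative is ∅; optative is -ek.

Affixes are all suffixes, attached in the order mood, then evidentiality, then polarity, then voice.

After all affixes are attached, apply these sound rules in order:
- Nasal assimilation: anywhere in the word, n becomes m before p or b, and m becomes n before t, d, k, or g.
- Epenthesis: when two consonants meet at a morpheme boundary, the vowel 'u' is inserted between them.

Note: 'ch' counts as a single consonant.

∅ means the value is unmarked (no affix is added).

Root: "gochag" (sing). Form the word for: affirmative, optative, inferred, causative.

Attach mood optative -ek → gochagek.
Attach evidentiality inferred -i → gochageki.
Attach polarity affirmative -pach → gochagekipach.
Attach voice causative -b → gochagekipachb.
Nasal assimilation: no change.
Apply epenthesis: gochagekipachb → gochagekipachub.

gochagekipachub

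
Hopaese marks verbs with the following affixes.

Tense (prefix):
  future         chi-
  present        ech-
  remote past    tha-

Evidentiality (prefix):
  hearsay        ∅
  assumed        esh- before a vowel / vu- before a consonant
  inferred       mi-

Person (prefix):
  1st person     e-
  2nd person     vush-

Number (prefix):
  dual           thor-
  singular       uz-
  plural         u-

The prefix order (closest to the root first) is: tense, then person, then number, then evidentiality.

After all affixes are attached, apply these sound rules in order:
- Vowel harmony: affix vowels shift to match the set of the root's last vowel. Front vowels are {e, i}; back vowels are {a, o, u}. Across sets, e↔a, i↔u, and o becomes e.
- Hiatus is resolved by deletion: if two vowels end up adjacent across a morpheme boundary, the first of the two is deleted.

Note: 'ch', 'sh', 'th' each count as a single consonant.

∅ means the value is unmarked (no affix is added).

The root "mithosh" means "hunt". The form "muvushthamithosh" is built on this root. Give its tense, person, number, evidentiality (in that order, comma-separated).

Segment: mi-u-vush-tha-mithosh.
tense: tha- → remote past.
person: vush- → 2nd person.
number: u- → plural.
evidentiality: mi- → inferred.

remote past, 2nd person, plural, inferred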